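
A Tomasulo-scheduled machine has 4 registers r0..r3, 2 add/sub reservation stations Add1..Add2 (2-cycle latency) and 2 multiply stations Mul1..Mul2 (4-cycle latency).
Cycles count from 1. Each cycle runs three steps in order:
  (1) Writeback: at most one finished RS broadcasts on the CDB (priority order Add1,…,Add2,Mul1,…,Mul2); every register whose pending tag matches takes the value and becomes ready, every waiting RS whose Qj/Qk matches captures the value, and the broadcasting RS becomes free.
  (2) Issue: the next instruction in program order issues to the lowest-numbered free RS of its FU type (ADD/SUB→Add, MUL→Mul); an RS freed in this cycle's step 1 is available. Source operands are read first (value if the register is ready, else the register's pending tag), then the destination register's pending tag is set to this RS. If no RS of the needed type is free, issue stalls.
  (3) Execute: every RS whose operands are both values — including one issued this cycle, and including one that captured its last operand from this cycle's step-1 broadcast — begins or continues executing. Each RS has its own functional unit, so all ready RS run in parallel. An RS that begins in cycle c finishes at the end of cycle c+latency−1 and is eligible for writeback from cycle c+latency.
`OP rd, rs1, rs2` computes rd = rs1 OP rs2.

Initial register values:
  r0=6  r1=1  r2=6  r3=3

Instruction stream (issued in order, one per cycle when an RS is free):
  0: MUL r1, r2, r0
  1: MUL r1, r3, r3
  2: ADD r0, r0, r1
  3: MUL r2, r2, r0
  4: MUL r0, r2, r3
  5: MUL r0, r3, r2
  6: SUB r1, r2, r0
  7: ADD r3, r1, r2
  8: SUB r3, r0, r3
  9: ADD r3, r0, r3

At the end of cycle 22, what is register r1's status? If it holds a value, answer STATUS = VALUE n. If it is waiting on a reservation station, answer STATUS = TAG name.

c1: issue MUL r1<-Mul1 | r0:6,r1:Mul1,r2:6,r3:3
c2: issue MUL r1<-Mul2 | r0:6,r1:Mul2,r2:6,r3:3
c3: issue ADD r0<-Add1 | r0:Add1,r1:Mul2,r2:6,r3:3
c4: stall | r0:Add1,r1:Mul2,r2:6,r3:3
c5: CDB Mul1=36; issue MUL r2<-Mul1 | r0:Add1,r1:Mul2,r2:Mul1,r3:3
c6: CDB Mul2=9; issue MUL r0<-Mul2 | r0:Mul2,r1:9,r2:Mul1,r3:3
c7: stall | r0:Mul2,r1:9,r2:Mul1,r3:3
c8: CDB Add1=15; stall | r0:Mul2,r1:9,r2:Mul1,r3:3
c9: stall | r0:Mul2,r1:9,r2:Mul1,r3:3
c10: stall | r0:Mul2,r1:9,r2:Mul1,r3:3
c11: stall | r0:Mul2,r1:9,r2:Mul1,r3:3
c12: CDB Mul1=90; issue MUL r0<-Mul1 | r0:Mul1,r1:9,r2:90,r3:3
c13: issue SUB r1<-Add1 | r0:Mul1,r1:Add1,r2:90,r3:3
c14: issue ADD r3<-Add2 | r0:Mul1,r1:Add1,r2:90,r3:Add2
c15: stall | r0:Mul1,r1:Add1,r2:90,r3:Add2
c16: CDB Mul1=270; stall | r0:270,r1:Add1,r2:90,r3:Add2
c17: CDB Mul2=270; stall | r0:270,r1:Add1,r2:90,r3:Add2
c18: CDB Add1=-180; issue SUB r3<-Add1 | r0:270,r1:-180,r2:90,r3:Add1
c19: stall | r0:270,r1:-180,r2:90,r3:Add1
c20: CDB Add2=-90; issue ADD r3<-Add2 | r0:270,r1:-180,r2:90,r3:Add2
c21: - | r0:270,r1:-180,r2:90,r3:Add2
c22: CDB Add1=360 | r0:270,r1:-180,r2:90,r3:Add2

STATUS = VALUE -180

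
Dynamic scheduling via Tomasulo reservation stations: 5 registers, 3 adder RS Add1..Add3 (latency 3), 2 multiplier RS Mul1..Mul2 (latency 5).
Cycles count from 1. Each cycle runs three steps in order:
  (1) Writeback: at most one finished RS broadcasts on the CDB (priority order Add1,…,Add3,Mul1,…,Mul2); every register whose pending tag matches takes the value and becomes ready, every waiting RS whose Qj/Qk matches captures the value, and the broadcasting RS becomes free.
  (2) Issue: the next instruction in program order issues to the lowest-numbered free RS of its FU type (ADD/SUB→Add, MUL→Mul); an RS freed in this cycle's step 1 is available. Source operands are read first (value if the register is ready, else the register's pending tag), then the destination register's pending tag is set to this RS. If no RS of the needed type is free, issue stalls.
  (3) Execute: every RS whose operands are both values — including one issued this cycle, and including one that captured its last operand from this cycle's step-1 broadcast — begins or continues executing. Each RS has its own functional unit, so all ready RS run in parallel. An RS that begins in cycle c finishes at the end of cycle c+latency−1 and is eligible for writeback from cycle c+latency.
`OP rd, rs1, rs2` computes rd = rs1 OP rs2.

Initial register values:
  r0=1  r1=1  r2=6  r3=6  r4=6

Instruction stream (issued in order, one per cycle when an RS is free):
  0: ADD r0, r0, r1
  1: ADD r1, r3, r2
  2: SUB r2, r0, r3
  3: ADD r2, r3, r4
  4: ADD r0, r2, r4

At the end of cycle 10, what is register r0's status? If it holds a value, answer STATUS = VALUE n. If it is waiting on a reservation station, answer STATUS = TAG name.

STATUS = VALUE 18

c1: issue ADD r0<-Add1 | r0:Add1,r1:1,r2:6,r3:6,r4:6
c2: issue ADD r1<-Add2 | r0:Add1,r1:Add2,r2:6,r3:6,r4:6
c3: issue SUB r2<-Add3 | r0:Add1,r1:Add2,r2:Add3,r3:6,r4:6
c4: CDB Add1=2; issue ADD r2<-Add1 | r0:2,r1:Add2,r2:Add1,r3:6,r4:6
c5: CDB Add2=12; issue ADD r0<-Add2 | r0:Add2,r1:12,r2:Add1,r3:6,r4:6
c6: - | r0:Add2,r1:12,r2:Add1,r3:6,r4:6
c7: CDB Add1=12 | r0:Add2,r1:12,r2:12,r3:6,r4:6
c8: CDB Add3=-4 | r0:Add2,r1:12,r2:12,r3:6,r4:6
c9: - | r0:Add2,r1:12,r2:12,r3:6,r4:6
c10: CDB Add2=18 | r0:18,r1:12,r2:12,r3:6,r4:6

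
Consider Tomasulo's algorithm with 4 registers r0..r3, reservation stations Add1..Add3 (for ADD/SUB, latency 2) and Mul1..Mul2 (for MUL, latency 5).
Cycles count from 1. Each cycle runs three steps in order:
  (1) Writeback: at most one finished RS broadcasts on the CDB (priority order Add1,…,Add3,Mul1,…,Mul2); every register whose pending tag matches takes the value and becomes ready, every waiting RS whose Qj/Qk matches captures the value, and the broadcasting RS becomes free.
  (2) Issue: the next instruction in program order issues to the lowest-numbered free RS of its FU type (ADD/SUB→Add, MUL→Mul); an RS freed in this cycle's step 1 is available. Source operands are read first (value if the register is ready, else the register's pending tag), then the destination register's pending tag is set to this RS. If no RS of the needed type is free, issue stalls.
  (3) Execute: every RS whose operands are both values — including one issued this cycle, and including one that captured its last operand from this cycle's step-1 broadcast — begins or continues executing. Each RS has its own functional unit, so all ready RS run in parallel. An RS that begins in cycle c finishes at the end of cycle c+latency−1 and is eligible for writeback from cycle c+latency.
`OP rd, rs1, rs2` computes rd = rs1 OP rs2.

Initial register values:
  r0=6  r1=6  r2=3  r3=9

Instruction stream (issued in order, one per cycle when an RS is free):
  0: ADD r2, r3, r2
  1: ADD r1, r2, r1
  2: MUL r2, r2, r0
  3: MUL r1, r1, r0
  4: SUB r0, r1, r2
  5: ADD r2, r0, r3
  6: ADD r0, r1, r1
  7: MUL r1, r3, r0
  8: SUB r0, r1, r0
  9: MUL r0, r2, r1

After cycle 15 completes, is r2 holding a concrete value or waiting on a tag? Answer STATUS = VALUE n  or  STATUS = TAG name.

  c1: issue ADD r2<-Add1  regs: r0:6,r1:6,r2:Add1,r3:9
  c2: issue ADD r1<-Add2  regs: r0:6,r1:Add2,r2:Add1,r3:9
  c3: CDB Add1=12; issue MUL r2<-Mul1  regs: r0:6,r1:Add2,r2:Mul1,r3:9
  c4: issue MUL r1<-Mul2  regs: r0:6,r1:Mul2,r2:Mul1,r3:9
  c5: CDB Add2=18; issue SUB r0<-Add1  regs: r0:Add1,r1:Mul2,r2:Mul1,r3:9
  c6: issue ADD r2<-Add2  regs: r0:Add1,r1:Mul2,r2:Add2,r3:9
  c7: issue ADD r0<-Add3  regs: r0:Add3,r1:Mul2,r2:Add2,r3:9
  c8: CDB Mul1=72; issue MUL r1<-Mul1  regs: r0:Add3,r1:Mul1,r2:Add2,r3:9
  c9: stall  regs: r0:Add3,r1:Mul1,r2:Add2,r3:9
  c10: CDB Mul2=108; stall  regs: r0:Add3,r1:Mul1,r2:Add2,r3:9
  c11: stall  regs: r0:Add3,r1:Mul1,r2:Add2,r3:9
  c12: CDB Add1=36; issue SUB r0<-Add1  regs: r0:Add1,r1:Mul1,r2:Add2,r3:9
  c13: CDB Add3=216; issue MUL r0<-Mul2  regs: r0:Mul2,r1:Mul1,r2:Add2,r3:9
  c14: CDB Add2=45  regs: r0:Mul2,r1:Mul1,r2:45,r3:9
  c15: -  regs: r0:Mul2,r1:Mul1,r2:45,r3:9

STATUS = VALUE 45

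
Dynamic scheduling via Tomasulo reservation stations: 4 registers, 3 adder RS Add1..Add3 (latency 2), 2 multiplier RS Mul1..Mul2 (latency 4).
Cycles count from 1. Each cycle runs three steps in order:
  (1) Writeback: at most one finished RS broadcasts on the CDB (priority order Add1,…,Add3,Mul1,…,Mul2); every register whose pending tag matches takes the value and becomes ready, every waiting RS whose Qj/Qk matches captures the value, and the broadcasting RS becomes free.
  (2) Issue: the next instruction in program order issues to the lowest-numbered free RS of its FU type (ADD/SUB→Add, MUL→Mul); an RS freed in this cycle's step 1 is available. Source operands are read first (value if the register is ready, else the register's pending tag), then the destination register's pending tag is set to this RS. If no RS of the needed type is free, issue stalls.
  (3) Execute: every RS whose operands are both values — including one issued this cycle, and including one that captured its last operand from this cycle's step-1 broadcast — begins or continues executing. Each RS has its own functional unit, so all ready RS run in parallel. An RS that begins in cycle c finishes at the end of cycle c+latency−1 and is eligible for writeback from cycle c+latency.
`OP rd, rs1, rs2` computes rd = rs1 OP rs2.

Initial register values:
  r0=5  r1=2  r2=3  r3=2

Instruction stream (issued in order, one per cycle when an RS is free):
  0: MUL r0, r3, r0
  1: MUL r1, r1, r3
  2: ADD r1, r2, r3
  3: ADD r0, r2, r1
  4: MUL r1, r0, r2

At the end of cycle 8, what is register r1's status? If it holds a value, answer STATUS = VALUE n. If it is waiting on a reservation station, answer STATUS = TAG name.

c1: issue MUL r0<-Mul1 | r0:Mul1,r1:2,r2:3,r3:2
c2: issue MUL r1<-Mul2 | r0:Mul1,r1:Mul2,r2:3,r3:2
c3: issue ADD r1<-Add1 | r0:Mul1,r1:Add1,r2:3,r3:2
c4: issue ADD r0<-Add2 | r0:Add2,r1:Add1,r2:3,r3:2
c5: CDB Add1=5; stall | r0:Add2,r1:5,r2:3,r3:2
c6: CDB Mul1=10; issue MUL r1<-Mul1 | r0:Add2,r1:Mul1,r2:3,r3:2
c7: CDB Add2=8 | r0:8,r1:Mul1,r2:3,r3:2
c8: CDB Mul2=4 | r0:8,r1:Mul1,r2:3,r3:2

STATUS = TAG Mul1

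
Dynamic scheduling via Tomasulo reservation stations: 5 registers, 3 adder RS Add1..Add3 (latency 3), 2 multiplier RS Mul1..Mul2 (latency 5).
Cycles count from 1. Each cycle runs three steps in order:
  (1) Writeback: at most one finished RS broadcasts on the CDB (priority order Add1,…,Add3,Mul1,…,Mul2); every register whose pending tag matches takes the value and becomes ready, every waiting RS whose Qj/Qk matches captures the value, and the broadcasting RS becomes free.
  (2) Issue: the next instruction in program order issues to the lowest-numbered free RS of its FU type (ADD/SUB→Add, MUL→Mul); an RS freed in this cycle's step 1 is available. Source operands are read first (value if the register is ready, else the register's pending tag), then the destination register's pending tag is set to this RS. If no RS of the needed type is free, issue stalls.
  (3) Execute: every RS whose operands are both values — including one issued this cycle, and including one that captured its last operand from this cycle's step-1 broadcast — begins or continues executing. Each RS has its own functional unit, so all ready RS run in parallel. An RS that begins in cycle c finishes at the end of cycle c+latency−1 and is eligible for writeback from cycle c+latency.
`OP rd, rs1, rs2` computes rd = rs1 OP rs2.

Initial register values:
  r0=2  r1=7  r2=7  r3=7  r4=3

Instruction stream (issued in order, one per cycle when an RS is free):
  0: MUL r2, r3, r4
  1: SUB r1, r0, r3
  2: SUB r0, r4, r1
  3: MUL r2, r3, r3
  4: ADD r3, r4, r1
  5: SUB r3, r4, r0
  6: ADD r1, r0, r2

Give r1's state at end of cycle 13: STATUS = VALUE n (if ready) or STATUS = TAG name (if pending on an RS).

cycle 1: issue MUL r2<-Mul1 // r0:2,r1:7,r2:Mul1,r3:7,r4:3
cycle 2: issue SUB r1<-Add1 // r0:2,r1:Add1,r2:Mul1,r3:7,r4:3
cycle 3: issue SUB r0<-Add2 // r0:Add2,r1:Add1,r2:Mul1,r3:7,r4:3
cycle 4: issue MUL r2<-Mul2 // r0:Add2,r1:Add1,r2:Mul2,r3:7,r4:3
cycle 5: CDB Add1=-5; issue ADD r3<-Add1 // r0:Add2,r1:-5,r2:Mul2,r3:Add1,r4:3
cycle 6: CDB Mul1=21; issue SUB r3<-Add3 // r0:Add2,r1:-5,r2:Mul2,r3:Add3,r4:3
cycle 7: stall // r0:Add2,r1:-5,r2:Mul2,r3:Add3,r4:3
cycle 8: CDB Add1=-2; issue ADD r1<-Add1 // r0:Add2,r1:Add1,r2:Mul2,r3:Add3,r4:3
cycle 9: CDB Add2=8 // r0:8,r1:Add1,r2:Mul2,r3:Add3,r4:3
cycle 10: CDB Mul2=49 // r0:8,r1:Add1,r2:49,r3:Add3,r4:3
cycle 11: - // r0:8,r1:Add1,r2:49,r3:Add3,r4:3
cycle 12: CDB Add3=-5 // r0:8,r1:Add1,r2:49,r3:-5,r4:3
cycle 13: CDB Add1=57 // r0:8,r1:57,r2:49,r3:-5,r4:3

STATUS = VALUE 57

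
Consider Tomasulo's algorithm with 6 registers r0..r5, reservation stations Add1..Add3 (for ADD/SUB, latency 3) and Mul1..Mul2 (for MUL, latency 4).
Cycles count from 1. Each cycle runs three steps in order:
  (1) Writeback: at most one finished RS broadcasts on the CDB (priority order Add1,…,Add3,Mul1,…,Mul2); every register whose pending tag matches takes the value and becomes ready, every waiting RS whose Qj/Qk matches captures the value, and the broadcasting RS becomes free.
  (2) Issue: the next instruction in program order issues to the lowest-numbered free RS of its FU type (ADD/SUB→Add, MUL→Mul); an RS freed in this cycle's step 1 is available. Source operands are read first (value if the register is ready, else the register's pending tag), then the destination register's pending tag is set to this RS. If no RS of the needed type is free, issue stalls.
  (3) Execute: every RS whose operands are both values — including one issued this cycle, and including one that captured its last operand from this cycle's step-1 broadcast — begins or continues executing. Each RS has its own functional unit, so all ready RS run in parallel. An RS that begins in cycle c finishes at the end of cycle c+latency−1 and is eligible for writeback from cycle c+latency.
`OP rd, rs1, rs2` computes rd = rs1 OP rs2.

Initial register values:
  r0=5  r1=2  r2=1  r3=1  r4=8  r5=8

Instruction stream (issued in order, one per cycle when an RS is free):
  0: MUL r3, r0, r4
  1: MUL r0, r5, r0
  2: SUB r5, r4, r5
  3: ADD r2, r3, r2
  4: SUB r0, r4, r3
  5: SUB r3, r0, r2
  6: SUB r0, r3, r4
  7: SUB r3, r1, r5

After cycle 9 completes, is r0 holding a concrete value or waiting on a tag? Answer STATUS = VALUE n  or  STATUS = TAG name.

  c1: issue MUL r3<-Mul1  regs: r0:5,r1:2,r2:1,r3:Mul1,r4:8,r5:8
  c2: issue MUL r0<-Mul2  regs: r0:Mul2,r1:2,r2:1,r3:Mul1,r4:8,r5:8
  c3: issue SUB r5<-Add1  regs: r0:Mul2,r1:2,r2:1,r3:Mul1,r4:8,r5:Add1
  c4: issue ADD r2<-Add2  regs: r0:Mul2,r1:2,r2:Add2,r3:Mul1,r4:8,r5:Add1
  c5: CDB Mul1=40; issue SUB r0<-Add3  regs: r0:Add3,r1:2,r2:Add2,r3:40,r4:8,r5:Add1
  c6: CDB Add1=0; issue SUB r3<-Add1  regs: r0:Add3,r1:2,r2:Add2,r3:Add1,r4:8,r5:0
  c7: CDB Mul2=40; stall  regs: r0:Add3,r1:2,r2:Add2,r3:Add1,r4:8,r5:0
  c8: CDB Add2=41; issue SUB r0<-Add2  regs: r0:Add2,r1:2,r2:41,r3:Add1,r4:8,r5:0
  c9: CDB Add3=-32; issue SUB r3<-Add3  regs: r0:Add2,r1:2,r2:41,r3:Add3,r4:8,r5:0

STATUS = TAG Add2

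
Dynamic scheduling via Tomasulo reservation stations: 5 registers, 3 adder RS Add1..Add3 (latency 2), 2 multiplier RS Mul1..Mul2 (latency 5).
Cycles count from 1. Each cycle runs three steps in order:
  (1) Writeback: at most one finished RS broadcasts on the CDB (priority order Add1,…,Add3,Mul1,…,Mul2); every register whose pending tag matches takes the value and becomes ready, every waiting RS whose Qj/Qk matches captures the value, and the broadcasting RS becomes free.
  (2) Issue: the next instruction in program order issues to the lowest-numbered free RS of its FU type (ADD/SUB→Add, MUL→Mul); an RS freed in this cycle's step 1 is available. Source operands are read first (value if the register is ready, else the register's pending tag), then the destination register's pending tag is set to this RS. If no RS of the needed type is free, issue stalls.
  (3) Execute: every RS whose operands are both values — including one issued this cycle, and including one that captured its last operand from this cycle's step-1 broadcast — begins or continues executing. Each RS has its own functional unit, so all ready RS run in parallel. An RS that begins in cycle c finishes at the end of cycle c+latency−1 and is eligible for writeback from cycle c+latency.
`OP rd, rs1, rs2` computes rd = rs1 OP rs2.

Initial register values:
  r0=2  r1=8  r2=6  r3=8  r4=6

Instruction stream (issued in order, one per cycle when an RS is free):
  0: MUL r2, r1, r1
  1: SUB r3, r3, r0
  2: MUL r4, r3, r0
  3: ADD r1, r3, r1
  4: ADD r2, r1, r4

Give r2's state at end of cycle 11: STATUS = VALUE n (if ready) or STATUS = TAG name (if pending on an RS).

STATUS = VALUE 26

  c1: issue MUL r2<-Mul1  regs: r0:2,r1:8,r2:Mul1,r3:8,r4:6
  c2: issue SUB r3<-Add1  regs: r0:2,r1:8,r2:Mul1,r3:Add1,r4:6
  c3: issue MUL r4<-Mul2  regs: r0:2,r1:8,r2:Mul1,r3:Add1,r4:Mul2
  c4: CDB Add1=6; issue ADD r1<-Add1  regs: r0:2,r1:Add1,r2:Mul1,r3:6,r4:Mul2
  c5: issue ADD r2<-Add2  regs: r0:2,r1:Add1,r2:Add2,r3:6,r4:Mul2
  c6: CDB Add1=14  regs: r0:2,r1:14,r2:Add2,r3:6,r4:Mul2
  c7: CDB Mul1=64  regs: r0:2,r1:14,r2:Add2,r3:6,r4:Mul2
  c8: -  regs: r0:2,r1:14,r2:Add2,r3:6,r4:Mul2
  c9: CDB Mul2=12  regs: r0:2,r1:14,r2:Add2,r3:6,r4:12
  c10: -  regs: r0:2,r1:14,r2:Add2,r3:6,r4:12
  c11: CDB Add2=26  regs: r0:2,r1:14,r2:26,r3:6,r4:12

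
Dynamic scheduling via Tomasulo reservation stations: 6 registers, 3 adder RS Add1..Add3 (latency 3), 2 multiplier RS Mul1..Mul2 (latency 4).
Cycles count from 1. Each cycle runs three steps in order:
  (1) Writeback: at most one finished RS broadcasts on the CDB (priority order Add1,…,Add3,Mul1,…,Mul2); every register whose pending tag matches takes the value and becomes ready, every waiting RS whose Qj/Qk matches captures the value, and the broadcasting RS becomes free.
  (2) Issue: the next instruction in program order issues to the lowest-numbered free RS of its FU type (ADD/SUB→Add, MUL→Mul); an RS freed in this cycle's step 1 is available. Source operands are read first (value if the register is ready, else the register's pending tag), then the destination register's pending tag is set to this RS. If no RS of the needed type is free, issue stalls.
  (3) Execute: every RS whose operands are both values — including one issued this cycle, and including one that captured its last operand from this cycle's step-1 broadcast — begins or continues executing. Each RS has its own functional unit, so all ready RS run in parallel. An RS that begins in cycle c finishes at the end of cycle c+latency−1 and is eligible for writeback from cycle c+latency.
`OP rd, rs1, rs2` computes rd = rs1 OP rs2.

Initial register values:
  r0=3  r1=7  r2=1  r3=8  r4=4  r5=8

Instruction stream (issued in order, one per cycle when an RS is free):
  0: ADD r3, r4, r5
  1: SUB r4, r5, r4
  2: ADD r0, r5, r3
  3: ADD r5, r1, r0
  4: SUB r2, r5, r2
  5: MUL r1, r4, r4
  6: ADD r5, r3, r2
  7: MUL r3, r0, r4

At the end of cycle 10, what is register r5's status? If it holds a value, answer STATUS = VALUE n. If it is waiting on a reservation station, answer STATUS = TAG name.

STATUS = TAG Add3

c1: issue ADD r3<-Add1 | r0:3,r1:7,r2:1,r3:Add1,r4:4,r5:8
c2: issue SUB r4<-Add2 | r0:3,r1:7,r2:1,r3:Add1,r4:Add2,r5:8
c3: issue ADD r0<-Add3 | r0:Add3,r1:7,r2:1,r3:Add1,r4:Add2,r5:8
c4: CDB Add1=12; issue ADD r5<-Add1 | r0:Add3,r1:7,r2:1,r3:12,r4:Add2,r5:Add1
c5: CDB Add2=4; issue SUB r2<-Add2 | r0:Add3,r1:7,r2:Add2,r3:12,r4:4,r5:Add1
c6: issue MUL r1<-Mul1 | r0:Add3,r1:Mul1,r2:Add2,r3:12,r4:4,r5:Add1
c7: CDB Add3=20; issue ADD r5<-Add3 | r0:20,r1:Mul1,r2:Add2,r3:12,r4:4,r5:Add3
c8: issue MUL r3<-Mul2 | r0:20,r1:Mul1,r2:Add2,r3:Mul2,r4:4,r5:Add3
c9: - | r0:20,r1:Mul1,r2:Add2,r3:Mul2,r4:4,r5:Add3
c10: CDB Add1=27 | r0:20,r1:Mul1,r2:Add2,r3:Mul2,r4:4,r5:Add3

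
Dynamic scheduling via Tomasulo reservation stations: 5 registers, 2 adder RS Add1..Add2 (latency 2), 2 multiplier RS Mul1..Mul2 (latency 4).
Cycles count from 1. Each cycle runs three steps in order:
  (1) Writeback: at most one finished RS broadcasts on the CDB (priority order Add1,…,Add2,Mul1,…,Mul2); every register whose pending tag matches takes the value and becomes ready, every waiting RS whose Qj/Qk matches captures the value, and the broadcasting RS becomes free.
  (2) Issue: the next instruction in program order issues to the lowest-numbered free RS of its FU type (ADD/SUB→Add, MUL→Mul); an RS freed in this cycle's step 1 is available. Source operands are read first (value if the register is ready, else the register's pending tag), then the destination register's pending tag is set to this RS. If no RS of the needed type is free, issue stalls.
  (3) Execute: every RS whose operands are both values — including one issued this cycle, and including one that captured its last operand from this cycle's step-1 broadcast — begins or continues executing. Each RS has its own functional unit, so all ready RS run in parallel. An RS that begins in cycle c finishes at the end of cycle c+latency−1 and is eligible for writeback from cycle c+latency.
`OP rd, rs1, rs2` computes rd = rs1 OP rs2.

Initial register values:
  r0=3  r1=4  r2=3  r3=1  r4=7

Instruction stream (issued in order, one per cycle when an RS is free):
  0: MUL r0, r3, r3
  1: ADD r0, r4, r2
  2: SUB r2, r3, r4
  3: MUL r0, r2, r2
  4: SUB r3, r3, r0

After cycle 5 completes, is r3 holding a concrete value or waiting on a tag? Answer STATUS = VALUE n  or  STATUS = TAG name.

  c1: issue MUL r0<-Mul1  regs: r0:Mul1,r1:4,r2:3,r3:1,r4:7
  c2: issue ADD r0<-Add1  regs: r0:Add1,r1:4,r2:3,r3:1,r4:7
  c3: issue SUB r2<-Add2  regs: r0:Add1,r1:4,r2:Add2,r3:1,r4:7
  c4: CDB Add1=10; issue MUL r0<-Mul2  regs: r0:Mul2,r1:4,r2:Add2,r3:1,r4:7
  c5: CDB Add2=-6; issue SUB r3<-Add1  regs: r0:Mul2,r1:4,r2:-6,r3:Add1,r4:7

STATUS = TAG Add1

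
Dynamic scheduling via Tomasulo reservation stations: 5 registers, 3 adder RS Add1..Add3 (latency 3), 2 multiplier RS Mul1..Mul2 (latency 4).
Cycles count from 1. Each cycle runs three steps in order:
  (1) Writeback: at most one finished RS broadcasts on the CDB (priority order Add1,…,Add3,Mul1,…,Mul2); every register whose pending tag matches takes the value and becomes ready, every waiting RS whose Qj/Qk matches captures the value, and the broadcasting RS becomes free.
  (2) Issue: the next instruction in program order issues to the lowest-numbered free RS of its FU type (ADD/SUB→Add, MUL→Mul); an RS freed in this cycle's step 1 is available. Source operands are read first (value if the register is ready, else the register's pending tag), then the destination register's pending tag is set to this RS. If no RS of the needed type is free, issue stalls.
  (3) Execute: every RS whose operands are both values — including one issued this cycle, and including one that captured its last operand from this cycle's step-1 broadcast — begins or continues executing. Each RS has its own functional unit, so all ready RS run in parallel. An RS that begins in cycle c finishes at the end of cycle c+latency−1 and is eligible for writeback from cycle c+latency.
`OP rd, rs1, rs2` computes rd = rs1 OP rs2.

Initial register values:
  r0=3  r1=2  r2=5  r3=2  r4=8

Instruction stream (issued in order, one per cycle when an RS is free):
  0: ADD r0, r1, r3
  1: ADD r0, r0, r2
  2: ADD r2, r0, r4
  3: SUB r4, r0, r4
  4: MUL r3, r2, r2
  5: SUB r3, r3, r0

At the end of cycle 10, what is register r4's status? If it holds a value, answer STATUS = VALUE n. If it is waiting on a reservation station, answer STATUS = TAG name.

STATUS = VALUE 1

c1: issue ADD r0<-Add1 | r0:Add1,r1:2,r2:5,r3:2,r4:8
c2: issue ADD r0<-Add2 | r0:Add2,r1:2,r2:5,r3:2,r4:8
c3: issue ADD r2<-Add3 | r0:Add2,r1:2,r2:Add3,r3:2,r4:8
c4: CDB Add1=4; issue SUB r4<-Add1 | r0:Add2,r1:2,r2:Add3,r3:2,r4:Add1
c5: issue MUL r3<-Mul1 | r0:Add2,r1:2,r2:Add3,r3:Mul1,r4:Add1
c6: stall | r0:Add2,r1:2,r2:Add3,r3:Mul1,r4:Add1
c7: CDB Add2=9; issue SUB r3<-Add2 | r0:9,r1:2,r2:Add3,r3:Add2,r4:Add1
c8: - | r0:9,r1:2,r2:Add3,r3:Add2,r4:Add1
c9: - | r0:9,r1:2,r2:Add3,r3:Add2,r4:Add1
c10: CDB Add1=1 | r0:9,r1:2,r2:Add3,r3:Add2,r4:1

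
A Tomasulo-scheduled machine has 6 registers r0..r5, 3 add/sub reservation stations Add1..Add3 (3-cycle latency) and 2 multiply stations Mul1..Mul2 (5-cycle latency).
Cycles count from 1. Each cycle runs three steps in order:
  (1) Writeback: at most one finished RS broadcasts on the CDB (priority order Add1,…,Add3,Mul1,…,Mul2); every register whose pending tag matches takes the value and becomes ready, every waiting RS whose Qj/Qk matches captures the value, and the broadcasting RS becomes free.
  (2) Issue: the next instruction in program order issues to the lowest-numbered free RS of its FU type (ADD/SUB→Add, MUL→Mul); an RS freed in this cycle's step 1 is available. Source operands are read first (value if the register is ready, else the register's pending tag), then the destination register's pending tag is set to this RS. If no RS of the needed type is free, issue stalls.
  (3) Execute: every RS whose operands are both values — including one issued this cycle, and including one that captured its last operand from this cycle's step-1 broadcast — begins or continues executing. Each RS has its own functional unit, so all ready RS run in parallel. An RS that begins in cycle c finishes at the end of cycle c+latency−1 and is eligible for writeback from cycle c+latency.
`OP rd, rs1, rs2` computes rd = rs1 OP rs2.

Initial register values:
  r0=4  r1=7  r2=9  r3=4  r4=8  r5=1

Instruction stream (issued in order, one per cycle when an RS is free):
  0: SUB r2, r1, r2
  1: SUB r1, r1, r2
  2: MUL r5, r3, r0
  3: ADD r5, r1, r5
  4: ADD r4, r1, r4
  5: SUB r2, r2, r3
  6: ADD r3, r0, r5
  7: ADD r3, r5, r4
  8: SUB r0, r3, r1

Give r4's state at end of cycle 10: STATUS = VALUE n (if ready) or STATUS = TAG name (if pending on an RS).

STATUS = TAG Add3

c1: issue SUB r2<-Add1 | r0:4,r1:7,r2:Add1,r3:4,r4:8,r5:1
c2: issue SUB r1<-Add2 | r0:4,r1:Add2,r2:Add1,r3:4,r4:8,r5:1
c3: issue MUL r5<-Mul1 | r0:4,r1:Add2,r2:Add1,r3:4,r4:8,r5:Mul1
c4: CDB Add1=-2; issue ADD r5<-Add1 | r0:4,r1:Add2,r2:-2,r3:4,r4:8,r5:Add1
c5: issue ADD r4<-Add3 | r0:4,r1:Add2,r2:-2,r3:4,r4:Add3,r5:Add1
c6: stall | r0:4,r1:Add2,r2:-2,r3:4,r4:Add3,r5:Add1
c7: CDB Add2=9; issue SUB r2<-Add2 | r0:4,r1:9,r2:Add2,r3:4,r4:Add3,r5:Add1
c8: CDB Mul1=16; stall | r0:4,r1:9,r2:Add2,r3:4,r4:Add3,r5:Add1
c9: stall | r0:4,r1:9,r2:Add2,r3:4,r4:Add3,r5:Add1
c10: CDB Add2=-6; issue ADD r3<-Add2 | r0:4,r1:9,r2:-6,r3:Add2,r4:Add3,r5:Add1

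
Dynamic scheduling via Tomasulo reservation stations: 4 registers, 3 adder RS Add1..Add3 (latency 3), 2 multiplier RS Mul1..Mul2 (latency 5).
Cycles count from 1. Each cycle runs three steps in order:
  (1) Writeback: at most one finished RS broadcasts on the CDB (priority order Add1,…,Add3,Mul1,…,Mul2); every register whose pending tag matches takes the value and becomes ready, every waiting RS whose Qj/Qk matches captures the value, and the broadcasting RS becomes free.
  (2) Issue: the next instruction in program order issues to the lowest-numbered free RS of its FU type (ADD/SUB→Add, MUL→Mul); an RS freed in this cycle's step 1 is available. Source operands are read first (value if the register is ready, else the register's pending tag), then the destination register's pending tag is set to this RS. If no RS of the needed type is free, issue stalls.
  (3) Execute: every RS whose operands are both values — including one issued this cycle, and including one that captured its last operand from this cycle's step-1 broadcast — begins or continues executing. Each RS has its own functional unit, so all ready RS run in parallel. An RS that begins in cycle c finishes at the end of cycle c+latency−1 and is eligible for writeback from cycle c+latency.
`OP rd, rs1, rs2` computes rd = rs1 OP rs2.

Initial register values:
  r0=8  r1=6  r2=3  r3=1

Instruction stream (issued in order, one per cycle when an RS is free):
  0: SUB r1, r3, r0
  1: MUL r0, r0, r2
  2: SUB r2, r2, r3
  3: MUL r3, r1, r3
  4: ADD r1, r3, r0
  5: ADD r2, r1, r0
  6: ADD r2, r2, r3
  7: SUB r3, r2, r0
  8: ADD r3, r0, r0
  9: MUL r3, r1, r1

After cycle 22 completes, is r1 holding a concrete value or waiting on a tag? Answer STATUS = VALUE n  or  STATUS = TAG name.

STATUS = VALUE 17

c1: issue SUB r1<-Add1 | r0:8,r1:Add1,r2:3,r3:1
c2: issue MUL r0<-Mul1 | r0:Mul1,r1:Add1,r2:3,r3:1
c3: issue SUB r2<-Add2 | r0:Mul1,r1:Add1,r2:Add2,r3:1
c4: CDB Add1=-7; issue MUL r3<-Mul2 | r0:Mul1,r1:-7,r2:Add2,r3:Mul2
c5: issue ADD r1<-Add1 | r0:Mul1,r1:Add1,r2:Add2,r3:Mul2
c6: CDB Add2=2; issue ADD r2<-Add2 | r0:Mul1,r1:Add1,r2:Add2,r3:Mul2
c7: CDB Mul1=24; issue ADD r2<-Add3 | r0:24,r1:Add1,r2:Add3,r3:Mul2
c8: stall | r0:24,r1:Add1,r2:Add3,r3:Mul2
c9: CDB Mul2=-7; stall | r0:24,r1:Add1,r2:Add3,r3:-7
c10: stall | r0:24,r1:Add1,r2:Add3,r3:-7
c11: stall | r0:24,r1:Add1,r2:Add3,r3:-7
c12: CDB Add1=17; issue SUB r3<-Add1 | r0:24,r1:17,r2:Add3,r3:Add1
c13: stall | r0:24,r1:17,r2:Add3,r3:Add1
c14: stall | r0:24,r1:17,r2:Add3,r3:Add1
c15: CDB Add2=41; issue ADD r3<-Add2 | r0:24,r1:17,r2:Add3,r3:Add2
c16: issue MUL r3<-Mul1 | r0:24,r1:17,r2:Add3,r3:Mul1
c17: - | r0:24,r1:17,r2:Add3,r3:Mul1
c18: CDB Add2=48 | r0:24,r1:17,r2:Add3,r3:Mul1
c19: CDB Add3=34 | r0:24,r1:17,r2:34,r3:Mul1
c20: - | r0:24,r1:17,r2:34,r3:Mul1
c21: CDB Mul1=289 | r0:24,r1:17,r2:34,r3:289
c22: CDB Add1=10 | r0:24,r1:17,r2:34,r3:289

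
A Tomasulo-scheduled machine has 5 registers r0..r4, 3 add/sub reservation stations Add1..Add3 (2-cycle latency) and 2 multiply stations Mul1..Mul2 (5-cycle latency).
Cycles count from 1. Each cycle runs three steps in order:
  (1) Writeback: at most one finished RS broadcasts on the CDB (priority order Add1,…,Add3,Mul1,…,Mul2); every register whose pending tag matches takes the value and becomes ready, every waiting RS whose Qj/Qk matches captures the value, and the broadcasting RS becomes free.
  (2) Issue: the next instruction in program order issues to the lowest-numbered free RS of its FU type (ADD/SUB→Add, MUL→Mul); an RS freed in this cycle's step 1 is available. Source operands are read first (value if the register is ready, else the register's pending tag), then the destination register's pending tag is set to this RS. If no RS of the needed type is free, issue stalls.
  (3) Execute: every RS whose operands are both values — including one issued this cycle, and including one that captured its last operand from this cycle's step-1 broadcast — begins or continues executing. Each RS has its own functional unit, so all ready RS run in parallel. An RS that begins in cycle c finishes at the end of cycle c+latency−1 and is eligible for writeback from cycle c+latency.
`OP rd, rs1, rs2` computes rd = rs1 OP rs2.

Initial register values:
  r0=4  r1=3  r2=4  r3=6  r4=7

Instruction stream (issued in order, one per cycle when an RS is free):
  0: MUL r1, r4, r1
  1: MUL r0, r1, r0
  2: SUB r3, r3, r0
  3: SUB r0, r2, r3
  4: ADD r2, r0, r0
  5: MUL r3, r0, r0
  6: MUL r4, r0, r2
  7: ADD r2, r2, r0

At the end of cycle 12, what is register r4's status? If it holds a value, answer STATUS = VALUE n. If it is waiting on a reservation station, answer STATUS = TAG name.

  c1: issue MUL r1<-Mul1  regs: r0:4,r1:Mul1,r2:4,r3:6,r4:7
  c2: issue MUL r0<-Mul2  regs: r0:Mul2,r1:Mul1,r2:4,r3:6,r4:7
  c3: issue SUB r3<-Add1  regs: r0:Mul2,r1:Mul1,r2:4,r3:Add1,r4:7
  c4: issue SUB r0<-Add2  regs: r0:Add2,r1:Mul1,r2:4,r3:Add1,r4:7
  c5: issue ADD r2<-Add3  regs: r0:Add2,r1:Mul1,r2:Add3,r3:Add1,r4:7
  c6: CDB Mul1=21; issue MUL r3<-Mul1  regs: r0:Add2,r1:21,r2:Add3,r3:Mul1,r4:7
  c7: stall  regs: r0:Add2,r1:21,r2:Add3,r3:Mul1,r4:7
  c8: stall  regs: r0:Add2,r1:21,r2:Add3,r3:Mul1,r4:7
  c9: stall  regs: r0:Add2,r1:21,r2:Add3,r3:Mul1,r4:7
  c10: stall  regs: r0:Add2,r1:21,r2:Add3,r3:Mul1,r4:7
  c11: CDB Mul2=84; issue MUL r4<-Mul2  regs: r0:Add2,r1:21,r2:Add3,r3:Mul1,r4:Mul2
  c12: stall  regs: r0:Add2,r1:21,r2:Add3,r3:Mul1,r4:Mul2

STATUS = TAG Mul2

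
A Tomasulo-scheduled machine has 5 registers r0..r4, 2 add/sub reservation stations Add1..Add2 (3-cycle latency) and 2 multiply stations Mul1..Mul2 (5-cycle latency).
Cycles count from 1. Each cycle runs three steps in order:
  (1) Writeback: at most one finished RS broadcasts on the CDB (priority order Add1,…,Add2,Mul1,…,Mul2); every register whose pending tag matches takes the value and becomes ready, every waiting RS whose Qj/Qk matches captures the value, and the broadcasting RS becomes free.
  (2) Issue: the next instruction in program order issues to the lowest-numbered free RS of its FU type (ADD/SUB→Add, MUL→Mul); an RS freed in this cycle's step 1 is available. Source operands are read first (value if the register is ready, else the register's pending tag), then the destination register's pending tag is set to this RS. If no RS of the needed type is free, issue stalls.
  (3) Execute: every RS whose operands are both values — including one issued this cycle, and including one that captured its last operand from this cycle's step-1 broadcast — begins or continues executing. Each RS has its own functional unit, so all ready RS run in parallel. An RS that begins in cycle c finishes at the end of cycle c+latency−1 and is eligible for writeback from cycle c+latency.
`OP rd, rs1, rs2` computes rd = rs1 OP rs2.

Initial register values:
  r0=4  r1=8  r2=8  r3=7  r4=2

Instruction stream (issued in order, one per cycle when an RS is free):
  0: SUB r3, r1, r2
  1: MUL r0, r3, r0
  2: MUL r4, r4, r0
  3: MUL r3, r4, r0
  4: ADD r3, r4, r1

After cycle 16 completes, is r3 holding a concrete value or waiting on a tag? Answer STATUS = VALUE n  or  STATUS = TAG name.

STATUS = TAG Add1

cycle 1: issue SUB r3<-Add1 // r0:4,r1:8,r2:8,r3:Add1,r4:2
cycle 2: issue MUL r0<-Mul1 // r0:Mul1,r1:8,r2:8,r3:Add1,r4:2
cycle 3: issue MUL r4<-Mul2 // r0:Mul1,r1:8,r2:8,r3:Add1,r4:Mul2
cycle 4: CDB Add1=0; stall // r0:Mul1,r1:8,r2:8,r3:0,r4:Mul2
cycle 5: stall // r0:Mul1,r1:8,r2:8,r3:0,r4:Mul2
cycle 6: stall // r0:Mul1,r1:8,r2:8,r3:0,r4:Mul2
cycle 7: stall // r0:Mul1,r1:8,r2:8,r3:0,r4:Mul2
cycle 8: stall // r0:Mul1,r1:8,r2:8,r3:0,r4:Mul2
cycle 9: CDB Mul1=0; issue MUL r3<-Mul1 // r0:0,r1:8,r2:8,r3:Mul1,r4:Mul2
cycle 10: issue ADD r3<-Add1 // r0:0,r1:8,r2:8,r3:Add1,r4:Mul2
cycle 11: - // r0:0,r1:8,r2:8,r3:Add1,r4:Mul2
cycle 12: - // r0:0,r1:8,r2:8,r3:Add1,r4:Mul2
cycle 13: - // r0:0,r1:8,r2:8,r3:Add1,r4:Mul2
cycle 14: CDB Mul2=0 // r0:0,r1:8,r2:8,r3:Add1,r4:0
cycle 15: - // r0:0,r1:8,r2:8,r3:Add1,r4:0
cycle 16: - // r0:0,r1:8,r2:8,r3:Add1,r4:0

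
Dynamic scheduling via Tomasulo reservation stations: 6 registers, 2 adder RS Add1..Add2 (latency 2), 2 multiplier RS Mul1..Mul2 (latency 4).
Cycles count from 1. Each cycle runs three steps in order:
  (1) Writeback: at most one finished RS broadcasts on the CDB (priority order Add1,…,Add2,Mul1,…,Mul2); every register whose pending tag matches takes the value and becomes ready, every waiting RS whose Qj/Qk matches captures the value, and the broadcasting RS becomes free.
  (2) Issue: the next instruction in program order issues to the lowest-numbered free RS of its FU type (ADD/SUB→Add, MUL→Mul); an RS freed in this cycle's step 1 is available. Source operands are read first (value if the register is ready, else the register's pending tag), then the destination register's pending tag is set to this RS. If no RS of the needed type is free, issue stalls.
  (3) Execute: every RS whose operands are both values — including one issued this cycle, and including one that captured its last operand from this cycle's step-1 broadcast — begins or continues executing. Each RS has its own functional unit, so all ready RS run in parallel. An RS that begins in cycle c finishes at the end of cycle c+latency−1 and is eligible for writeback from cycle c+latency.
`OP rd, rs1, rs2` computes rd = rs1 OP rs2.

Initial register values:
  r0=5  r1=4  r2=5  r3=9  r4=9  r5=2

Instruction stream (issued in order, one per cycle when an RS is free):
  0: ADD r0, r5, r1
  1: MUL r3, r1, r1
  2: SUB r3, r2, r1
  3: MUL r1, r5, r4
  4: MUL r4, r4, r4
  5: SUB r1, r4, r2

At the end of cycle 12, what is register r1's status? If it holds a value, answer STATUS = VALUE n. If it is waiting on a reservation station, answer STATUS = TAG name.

  c1: issue ADD r0<-Add1  regs: r0:Add1,r1:4,r2:5,r3:9,r4:9,r5:2
  c2: issue MUL r3<-Mul1  regs: r0:Add1,r1:4,r2:5,r3:Mul1,r4:9,r5:2
  c3: CDB Add1=6; issue SUB r3<-Add1  regs: r0:6,r1:4,r2:5,r3:Add1,r4:9,r5:2
  c4: issue MUL r1<-Mul2  regs: r0:6,r1:Mul2,r2:5,r3:Add1,r4:9,r5:2
  c5: CDB Add1=1; stall  regs: r0:6,r1:Mul2,r2:5,r3:1,r4:9,r5:2
  c6: CDB Mul1=16; issue MUL r4<-Mul1  regs: r0:6,r1:Mul2,r2:5,r3:1,r4:Mul1,r5:2
  c7: issue SUB r1<-Add1  regs: r0:6,r1:Add1,r2:5,r3:1,r4:Mul1,r5:2
  c8: CDB Mul2=18  regs: r0:6,r1:Add1,r2:5,r3:1,r4:Mul1,r5:2
  c9: -  regs: r0:6,r1:Add1,r2:5,r3:1,r4:Mul1,r5:2
  c10: CDB Mul1=81  regs: r0:6,r1:Add1,r2:5,r3:1,r4:81,r5:2
  c11: -  regs: r0:6,r1:Add1,r2:5,r3:1,r4:81,r5:2
  c12: CDB Add1=76  regs: r0:6,r1:76,r2:5,r3:1,r4:81,r5:2

STATUS = VALUE 76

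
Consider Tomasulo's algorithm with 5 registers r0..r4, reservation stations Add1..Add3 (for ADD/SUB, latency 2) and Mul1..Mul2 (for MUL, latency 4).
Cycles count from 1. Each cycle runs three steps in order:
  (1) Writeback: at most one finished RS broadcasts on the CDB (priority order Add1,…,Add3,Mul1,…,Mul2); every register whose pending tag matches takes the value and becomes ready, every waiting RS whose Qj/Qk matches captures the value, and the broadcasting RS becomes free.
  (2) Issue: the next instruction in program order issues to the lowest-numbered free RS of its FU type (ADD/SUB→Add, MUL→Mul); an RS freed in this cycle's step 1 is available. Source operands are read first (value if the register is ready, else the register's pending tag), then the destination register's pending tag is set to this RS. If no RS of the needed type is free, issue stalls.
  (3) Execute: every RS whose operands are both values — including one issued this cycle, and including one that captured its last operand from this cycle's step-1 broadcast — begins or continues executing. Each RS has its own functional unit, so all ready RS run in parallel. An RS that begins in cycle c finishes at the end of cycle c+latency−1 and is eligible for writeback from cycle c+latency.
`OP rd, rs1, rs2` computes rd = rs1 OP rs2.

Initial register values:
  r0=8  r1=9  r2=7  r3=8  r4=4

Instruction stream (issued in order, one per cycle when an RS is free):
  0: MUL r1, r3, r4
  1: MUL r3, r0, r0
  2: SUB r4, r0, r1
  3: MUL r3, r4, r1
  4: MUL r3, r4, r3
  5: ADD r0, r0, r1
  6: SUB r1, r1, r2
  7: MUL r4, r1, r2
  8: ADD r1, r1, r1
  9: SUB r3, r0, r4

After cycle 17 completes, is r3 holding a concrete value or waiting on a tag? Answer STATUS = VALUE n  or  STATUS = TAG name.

STATUS = VALUE -135

cycle 1: issue MUL r1<-Mul1 // r0:8,r1:Mul1,r2:7,r3:8,r4:4
cycle 2: issue MUL r3<-Mul2 // r0:8,r1:Mul1,r2:7,r3:Mul2,r4:4
cycle 3: issue SUB r4<-Add1 // r0:8,r1:Mul1,r2:7,r3:Mul2,r4:Add1
cycle 4: stall // r0:8,r1:Mul1,r2:7,r3:Mul2,r4:Add1
cycle 5: CDB Mul1=32; issue MUL r3<-Mul1 // r0:8,r1:32,r2:7,r3:Mul1,r4:Add1
cycle 6: CDB Mul2=64; issue MUL r3<-Mul2 // r0:8,r1:32,r2:7,r3:Mul2,r4:Add1
cycle 7: CDB Add1=-24; issue ADD r0<-Add1 // r0:Add1,r1:32,r2:7,r3:Mul2,r4:-24
cycle 8: issue SUB r1<-Add2 // r0:Add1,r1:Add2,r2:7,r3:Mul2,r4:-24
cycle 9: CDB Add1=40; stall // r0:40,r1:Add2,r2:7,r3:Mul2,r4:-24
cycle 10: CDB Add2=25; stall // r0:40,r1:25,r2:7,r3:Mul2,r4:-24
cycle 11: CDB Mul1=-768; issue MUL r4<-Mul1 // r0:40,r1:25,r2:7,r3:Mul2,r4:Mul1
cycle 12: issue ADD r1<-Add1 // r0:40,r1:Add1,r2:7,r3:Mul2,r4:Mul1
cycle 13: issue SUB r3<-Add2 // r0:40,r1:Add1,r2:7,r3:Add2,r4:Mul1
cycle 14: CDB Add1=50 // r0:40,r1:50,r2:7,r3:Add2,r4:Mul1
cycle 15: CDB Mul1=175 // r0:40,r1:50,r2:7,r3:Add2,r4:175
cycle 16: CDB Mul2=18432 // r0:40,r1:50,r2:7,r3:Add2,r4:175
cycle 17: CDB Add2=-135 // r0:40,r1:50,r2:7,r3:-135,r4:175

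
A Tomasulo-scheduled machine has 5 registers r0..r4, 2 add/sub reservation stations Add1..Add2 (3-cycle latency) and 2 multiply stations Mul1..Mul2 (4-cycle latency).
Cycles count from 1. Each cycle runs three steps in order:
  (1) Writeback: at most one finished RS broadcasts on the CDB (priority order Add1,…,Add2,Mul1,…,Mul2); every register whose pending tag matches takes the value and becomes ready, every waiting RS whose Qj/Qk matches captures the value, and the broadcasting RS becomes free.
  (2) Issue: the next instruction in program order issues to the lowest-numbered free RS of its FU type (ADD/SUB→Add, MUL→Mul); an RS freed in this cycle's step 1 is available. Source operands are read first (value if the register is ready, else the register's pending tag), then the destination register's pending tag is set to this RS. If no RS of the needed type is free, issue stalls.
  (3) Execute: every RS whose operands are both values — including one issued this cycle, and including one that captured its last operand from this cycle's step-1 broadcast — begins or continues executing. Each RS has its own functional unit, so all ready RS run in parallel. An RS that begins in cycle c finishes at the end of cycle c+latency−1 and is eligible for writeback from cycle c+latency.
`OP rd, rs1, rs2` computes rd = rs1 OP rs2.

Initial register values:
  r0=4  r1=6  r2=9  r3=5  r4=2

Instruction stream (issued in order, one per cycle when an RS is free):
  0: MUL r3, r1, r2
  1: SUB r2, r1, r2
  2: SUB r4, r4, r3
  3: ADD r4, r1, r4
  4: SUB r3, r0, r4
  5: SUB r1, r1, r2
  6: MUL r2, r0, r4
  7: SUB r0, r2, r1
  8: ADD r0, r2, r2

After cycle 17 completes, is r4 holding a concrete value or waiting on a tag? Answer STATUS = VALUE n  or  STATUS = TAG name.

STATUS = VALUE -46

cycle 1: issue MUL r3<-Mul1 // r0:4,r1:6,r2:9,r3:Mul1,r4:2
cycle 2: issue SUB r2<-Add1 // r0:4,r1:6,r2:Add1,r3:Mul1,r4:2
cycle 3: issue SUB r4<-Add2 // r0:4,r1:6,r2:Add1,r3:Mul1,r4:Add2
cycle 4: stall // r0:4,r1:6,r2:Add1,r3:Mul1,r4:Add2
cycle 5: CDB Add1=-3; issue ADD r4<-Add1 // r0:4,r1:6,r2:-3,r3:Mul1,r4:Add1
cycle 6: CDB Mul1=54; stall // r0:4,r1:6,r2:-3,r3:54,r4:Add1
cycle 7: stall // r0:4,r1:6,r2:-3,r3:54,r4:Add1
cycle 8: stall // r0:4,r1:6,r2:-3,r3:54,r4:Add1
cycle 9: CDB Add2=-52; issue SUB r3<-Add2 // r0:4,r1:6,r2:-3,r3:Add2,r4:Add1
cycle 10: stall // r0:4,r1:6,r2:-3,r3:Add2,r4:Add1
cycle 11: stall // r0:4,r1:6,r2:-3,r3:Add2,r4:Add1
cycle 12: CDB Add1=-46; issue SUB r1<-Add1 // r0:4,r1:Add1,r2:-3,r3:Add2,r4:-46
cycle 13: issue MUL r2<-Mul1 // r0:4,r1:Add1,r2:Mul1,r3:Add2,r4:-46
cycle 14: stall // r0:4,r1:Add1,r2:Mul1,r3:Add2,r4:-46
cycle 15: CDB Add1=9; issue SUB r0<-Add1 // r0:Add1,r1:9,r2:Mul1,r3:Add2,r4:-46
cycle 16: CDB Add2=50; issue ADD r0<-Add2 // r0:Add2,r1:9,r2:Mul1,r3:50,r4:-46
cycle 17: CDB Mul1=-184 // r0:Add2,r1:9,r2:-184,r3:50,r4:-46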